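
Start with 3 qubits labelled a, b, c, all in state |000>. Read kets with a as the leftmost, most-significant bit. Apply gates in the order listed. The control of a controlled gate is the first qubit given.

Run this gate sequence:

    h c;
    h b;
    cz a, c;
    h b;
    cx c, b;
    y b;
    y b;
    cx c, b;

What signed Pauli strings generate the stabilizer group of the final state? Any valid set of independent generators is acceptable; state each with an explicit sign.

One valid set of independent stabilizer generators is +IIX, +ZII, +IZI (any independent generating set of the same group is equally correct). Key observation: steps 5-8 multiply out to the identity, so the circuit reduces to the remaining gates.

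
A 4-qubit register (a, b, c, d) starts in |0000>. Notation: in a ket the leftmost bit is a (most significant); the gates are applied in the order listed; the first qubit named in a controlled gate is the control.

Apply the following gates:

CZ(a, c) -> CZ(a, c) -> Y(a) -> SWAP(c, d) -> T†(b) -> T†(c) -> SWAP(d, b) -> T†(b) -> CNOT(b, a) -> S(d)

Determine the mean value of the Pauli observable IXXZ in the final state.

The expectation value of IXXZ is 0. Key observation: steps 1-2 multiply out to the identity, so the circuit reduces to the remaining gates.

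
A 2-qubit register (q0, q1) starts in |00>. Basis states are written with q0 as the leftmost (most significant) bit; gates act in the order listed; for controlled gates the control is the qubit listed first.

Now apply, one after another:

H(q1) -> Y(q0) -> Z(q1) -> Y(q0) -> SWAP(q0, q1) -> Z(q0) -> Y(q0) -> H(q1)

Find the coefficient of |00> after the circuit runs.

|00> carries amplitude -I/2 in the final state.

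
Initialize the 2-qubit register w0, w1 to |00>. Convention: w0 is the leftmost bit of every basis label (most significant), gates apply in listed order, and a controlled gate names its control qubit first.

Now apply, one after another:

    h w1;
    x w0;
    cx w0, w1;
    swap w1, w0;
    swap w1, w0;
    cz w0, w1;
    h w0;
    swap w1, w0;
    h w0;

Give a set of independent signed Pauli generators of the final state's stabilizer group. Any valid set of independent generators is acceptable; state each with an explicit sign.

The final state is stabilized by the group generated by -IX, -ZI; other independent generating sets are equally valid.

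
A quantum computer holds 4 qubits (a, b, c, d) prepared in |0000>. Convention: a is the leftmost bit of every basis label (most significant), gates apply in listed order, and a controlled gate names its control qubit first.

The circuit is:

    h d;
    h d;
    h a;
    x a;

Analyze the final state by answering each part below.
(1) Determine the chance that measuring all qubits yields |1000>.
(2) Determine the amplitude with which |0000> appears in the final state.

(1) The probability of measuring |1000> is 1/2. Key observation: steps 1-2 multiply out to the identity, so the circuit reduces to the remaining gates.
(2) The amplitude on |0000> is sqrt(2)/2.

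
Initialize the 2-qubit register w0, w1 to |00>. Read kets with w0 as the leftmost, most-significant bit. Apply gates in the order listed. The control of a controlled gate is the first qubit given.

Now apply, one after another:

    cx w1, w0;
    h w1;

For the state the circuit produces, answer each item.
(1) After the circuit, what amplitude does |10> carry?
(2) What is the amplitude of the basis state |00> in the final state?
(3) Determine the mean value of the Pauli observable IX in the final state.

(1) The final state's coefficient on |10> equals 0.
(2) The final state's coefficient on |00> equals sqrt(2)/2.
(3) In the final state, IX has expectation 1.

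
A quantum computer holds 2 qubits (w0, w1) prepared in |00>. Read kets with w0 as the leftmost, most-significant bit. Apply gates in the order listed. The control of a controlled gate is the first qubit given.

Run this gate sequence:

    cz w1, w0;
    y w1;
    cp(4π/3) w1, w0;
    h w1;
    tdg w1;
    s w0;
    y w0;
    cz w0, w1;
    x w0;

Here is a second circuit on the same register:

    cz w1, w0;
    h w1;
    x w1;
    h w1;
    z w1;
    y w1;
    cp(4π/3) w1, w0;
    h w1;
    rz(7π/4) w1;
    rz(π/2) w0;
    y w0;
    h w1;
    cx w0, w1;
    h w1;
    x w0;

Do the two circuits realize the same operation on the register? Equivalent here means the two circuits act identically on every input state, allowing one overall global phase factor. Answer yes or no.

Yes, they are equivalent — the unitaries differ by at most a global phase.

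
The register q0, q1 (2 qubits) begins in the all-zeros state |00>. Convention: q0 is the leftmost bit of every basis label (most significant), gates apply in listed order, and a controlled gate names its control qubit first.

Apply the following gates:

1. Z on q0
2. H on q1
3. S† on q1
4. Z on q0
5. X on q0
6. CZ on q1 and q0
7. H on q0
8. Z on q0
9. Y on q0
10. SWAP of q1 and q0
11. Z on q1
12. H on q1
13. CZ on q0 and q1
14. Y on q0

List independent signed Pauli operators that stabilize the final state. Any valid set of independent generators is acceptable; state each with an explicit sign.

One valid set of independent stabilizer generators is +YI, +IZ (any independent generating set of the same group is equally correct).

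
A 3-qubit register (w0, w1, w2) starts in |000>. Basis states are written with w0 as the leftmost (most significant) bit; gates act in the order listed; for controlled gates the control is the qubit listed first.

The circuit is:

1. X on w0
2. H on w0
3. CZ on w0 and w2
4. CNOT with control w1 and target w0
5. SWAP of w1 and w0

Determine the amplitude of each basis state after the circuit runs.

After the circuit, the state carries amplitude sqrt(2)/2 on |000>, -sqrt(2)/2 on |010>, and 0 on every other basis state.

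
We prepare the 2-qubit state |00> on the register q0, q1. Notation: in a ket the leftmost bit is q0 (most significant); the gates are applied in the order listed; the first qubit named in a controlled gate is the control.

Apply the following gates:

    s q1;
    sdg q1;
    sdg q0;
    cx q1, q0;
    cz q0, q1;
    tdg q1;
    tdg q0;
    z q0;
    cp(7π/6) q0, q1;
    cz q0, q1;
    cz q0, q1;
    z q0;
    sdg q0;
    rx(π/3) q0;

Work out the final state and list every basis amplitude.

After the circuit, the state carries amplitude sqrt(3)/2 on |00>, 0 on |01>, -I/2 on |10>, 0 on |11>. Key observation: gates 10-11 undo each other exactly, leaving only the rest of the circuit to track.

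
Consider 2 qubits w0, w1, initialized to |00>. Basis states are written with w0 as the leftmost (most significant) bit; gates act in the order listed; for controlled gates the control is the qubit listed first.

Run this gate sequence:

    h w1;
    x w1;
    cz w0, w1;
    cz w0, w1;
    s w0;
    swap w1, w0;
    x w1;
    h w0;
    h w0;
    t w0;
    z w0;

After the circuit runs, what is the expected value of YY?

The observable YY averages to 0. Key observation: the block from step 8 through step 9 cancels to the identity and can be dropped.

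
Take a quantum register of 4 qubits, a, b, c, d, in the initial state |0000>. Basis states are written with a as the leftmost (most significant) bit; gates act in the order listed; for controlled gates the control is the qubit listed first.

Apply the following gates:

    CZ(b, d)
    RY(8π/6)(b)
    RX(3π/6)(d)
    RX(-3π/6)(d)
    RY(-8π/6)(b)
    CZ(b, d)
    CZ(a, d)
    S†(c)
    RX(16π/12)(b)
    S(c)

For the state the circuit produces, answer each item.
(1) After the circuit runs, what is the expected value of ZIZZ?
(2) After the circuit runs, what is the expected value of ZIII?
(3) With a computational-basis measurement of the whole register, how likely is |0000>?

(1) In the final state, ZIZZ has expectation 1. Key observation: the block from step 1 through step 6 cancels to the identity and can be dropped.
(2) The observable ZIII averages to 1.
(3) The probability of measuring |0000> is 1/4.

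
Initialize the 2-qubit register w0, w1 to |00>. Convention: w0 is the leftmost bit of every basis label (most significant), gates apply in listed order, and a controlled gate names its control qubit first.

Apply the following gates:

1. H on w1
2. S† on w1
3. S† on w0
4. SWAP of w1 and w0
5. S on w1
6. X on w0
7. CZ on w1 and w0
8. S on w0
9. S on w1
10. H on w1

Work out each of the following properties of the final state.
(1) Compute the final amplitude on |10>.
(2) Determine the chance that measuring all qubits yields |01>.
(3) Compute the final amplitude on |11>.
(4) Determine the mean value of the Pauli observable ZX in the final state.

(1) |10> carries amplitude I/2 in the final state.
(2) A full measurement returns |01> with probability 1/4.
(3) The amplitude on |11> is I/2.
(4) The expectation value of ZX is 0.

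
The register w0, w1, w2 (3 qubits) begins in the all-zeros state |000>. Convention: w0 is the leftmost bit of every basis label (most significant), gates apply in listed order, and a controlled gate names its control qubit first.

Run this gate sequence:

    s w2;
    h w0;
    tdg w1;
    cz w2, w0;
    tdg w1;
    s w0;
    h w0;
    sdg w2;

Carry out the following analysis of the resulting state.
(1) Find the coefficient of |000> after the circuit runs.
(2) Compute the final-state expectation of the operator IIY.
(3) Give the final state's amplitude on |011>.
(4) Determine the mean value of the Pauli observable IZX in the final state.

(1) |000> carries amplitude 1/2 + I/2 in the final state.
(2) In the final state, IIY has expectation 0.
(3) The final state's coefficient on |011> equals 0.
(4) The observable IZX averages to 0.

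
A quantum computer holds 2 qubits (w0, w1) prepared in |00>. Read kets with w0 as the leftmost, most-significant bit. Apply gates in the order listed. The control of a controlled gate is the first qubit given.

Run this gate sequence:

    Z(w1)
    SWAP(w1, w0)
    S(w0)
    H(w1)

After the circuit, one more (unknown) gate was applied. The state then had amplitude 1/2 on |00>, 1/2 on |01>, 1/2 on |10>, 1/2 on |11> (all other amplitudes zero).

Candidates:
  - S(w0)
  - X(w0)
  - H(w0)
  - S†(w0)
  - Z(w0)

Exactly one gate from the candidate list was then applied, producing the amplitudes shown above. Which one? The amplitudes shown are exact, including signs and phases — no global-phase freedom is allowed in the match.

The applied gate was H(w0).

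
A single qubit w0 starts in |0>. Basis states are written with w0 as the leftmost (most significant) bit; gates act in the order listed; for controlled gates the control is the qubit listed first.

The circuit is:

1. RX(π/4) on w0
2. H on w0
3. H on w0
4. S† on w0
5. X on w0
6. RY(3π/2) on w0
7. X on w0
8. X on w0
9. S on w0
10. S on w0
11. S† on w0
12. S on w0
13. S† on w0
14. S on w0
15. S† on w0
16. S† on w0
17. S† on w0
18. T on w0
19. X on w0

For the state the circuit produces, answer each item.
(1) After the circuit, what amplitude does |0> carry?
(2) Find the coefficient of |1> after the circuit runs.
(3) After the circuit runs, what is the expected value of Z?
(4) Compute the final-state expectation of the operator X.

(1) |0> carries amplitude sqrt(2)*(sqrt(2 - sqrt(2)) + sqrt(sqrt(2) + 2))*exp(3*I*pi/4)/4 in the final state. Key observation: the block from step 9 through step 16 cancels to the identity and can be dropped.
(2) The final state's coefficient on |1> equals sqrt(2)*(-sqrt(sqrt(2) + 2) + sqrt(2 - sqrt(2)))/4.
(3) The expectation value of Z is sqrt(2)/2.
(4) The observable X averages to 1/2.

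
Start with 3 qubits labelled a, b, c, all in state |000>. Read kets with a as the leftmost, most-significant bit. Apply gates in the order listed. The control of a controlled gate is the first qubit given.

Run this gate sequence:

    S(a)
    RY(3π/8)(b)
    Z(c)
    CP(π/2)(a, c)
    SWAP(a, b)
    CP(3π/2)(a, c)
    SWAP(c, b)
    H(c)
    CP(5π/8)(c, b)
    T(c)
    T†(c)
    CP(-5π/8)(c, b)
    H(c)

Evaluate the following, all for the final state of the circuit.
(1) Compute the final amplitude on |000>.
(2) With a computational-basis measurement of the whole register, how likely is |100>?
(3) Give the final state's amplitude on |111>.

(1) |000> carries amplitude cos(3*pi/16) in the final state.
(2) Outcome |100> occurs with probability sin(3*pi/16)**2.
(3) |111> carries amplitude 0 in the final state.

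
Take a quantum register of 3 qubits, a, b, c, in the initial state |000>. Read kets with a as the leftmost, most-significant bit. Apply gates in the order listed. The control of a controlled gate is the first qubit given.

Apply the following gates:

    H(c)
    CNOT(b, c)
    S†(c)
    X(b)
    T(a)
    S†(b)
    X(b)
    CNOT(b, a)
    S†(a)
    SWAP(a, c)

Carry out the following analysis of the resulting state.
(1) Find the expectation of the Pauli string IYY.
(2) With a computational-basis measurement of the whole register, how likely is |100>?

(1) In the final state, IYY has expectation 0.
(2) The probability of measuring |100> is 1/2.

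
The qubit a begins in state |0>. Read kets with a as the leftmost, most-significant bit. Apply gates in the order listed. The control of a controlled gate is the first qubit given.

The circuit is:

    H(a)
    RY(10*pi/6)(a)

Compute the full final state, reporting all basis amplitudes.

The resulting statevector has amplitude -sqrt(6)/4 - sqrt(2)/4 on |0>, -sqrt(6)/4 + sqrt(2)/4 on |1>.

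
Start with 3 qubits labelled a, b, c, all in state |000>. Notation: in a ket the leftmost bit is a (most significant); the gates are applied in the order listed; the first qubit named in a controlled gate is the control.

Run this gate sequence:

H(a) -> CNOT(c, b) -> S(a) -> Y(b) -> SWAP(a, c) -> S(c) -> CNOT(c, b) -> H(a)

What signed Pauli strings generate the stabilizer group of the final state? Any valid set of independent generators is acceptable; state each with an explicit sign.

The final state is stabilized by the group generated by +XII, -IXX, -IZZ; other independent generating sets are equally valid.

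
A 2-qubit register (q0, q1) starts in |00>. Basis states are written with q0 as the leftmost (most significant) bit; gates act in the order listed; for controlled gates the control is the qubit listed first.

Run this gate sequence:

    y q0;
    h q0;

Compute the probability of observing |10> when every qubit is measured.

A full measurement returns |10> with probability 1/2.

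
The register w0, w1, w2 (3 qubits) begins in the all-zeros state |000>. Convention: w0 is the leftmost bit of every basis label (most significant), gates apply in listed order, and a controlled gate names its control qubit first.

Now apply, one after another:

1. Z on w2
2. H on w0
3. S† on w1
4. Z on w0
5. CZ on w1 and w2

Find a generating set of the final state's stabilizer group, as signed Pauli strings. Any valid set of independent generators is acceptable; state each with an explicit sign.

One valid set of independent stabilizer generators is -XII, +IZI, +IIZ (any independent generating set of the same group is equally correct).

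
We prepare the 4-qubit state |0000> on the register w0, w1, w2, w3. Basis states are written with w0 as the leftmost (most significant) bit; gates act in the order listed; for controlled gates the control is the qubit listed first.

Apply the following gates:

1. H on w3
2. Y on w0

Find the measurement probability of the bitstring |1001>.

Outcome |1001> occurs with probability 1/2.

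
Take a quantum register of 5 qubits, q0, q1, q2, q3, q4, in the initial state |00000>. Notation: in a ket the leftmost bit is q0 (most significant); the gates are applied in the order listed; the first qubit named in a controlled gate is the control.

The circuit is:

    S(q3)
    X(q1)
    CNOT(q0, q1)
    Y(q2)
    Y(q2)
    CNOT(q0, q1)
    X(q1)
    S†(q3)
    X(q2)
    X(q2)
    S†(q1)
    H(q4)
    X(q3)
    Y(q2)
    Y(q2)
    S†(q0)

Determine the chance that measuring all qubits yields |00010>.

A full measurement returns |00010> with probability 1/2. Key observation: gates 1-8 undo each other exactly, leaving only the rest of the circuit to track.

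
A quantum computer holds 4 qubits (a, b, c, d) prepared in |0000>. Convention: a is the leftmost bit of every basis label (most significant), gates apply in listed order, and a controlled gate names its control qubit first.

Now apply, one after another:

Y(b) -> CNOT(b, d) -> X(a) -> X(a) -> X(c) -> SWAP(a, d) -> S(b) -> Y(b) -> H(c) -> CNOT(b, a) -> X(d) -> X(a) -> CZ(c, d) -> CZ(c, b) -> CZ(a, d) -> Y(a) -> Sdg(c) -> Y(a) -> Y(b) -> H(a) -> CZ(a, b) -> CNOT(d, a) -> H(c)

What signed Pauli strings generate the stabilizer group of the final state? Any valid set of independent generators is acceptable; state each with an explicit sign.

One valid set of independent stabilizer generators is -XIII, +IIYI, -IZII, -IIIZ (any independent generating set of the same group is equally correct).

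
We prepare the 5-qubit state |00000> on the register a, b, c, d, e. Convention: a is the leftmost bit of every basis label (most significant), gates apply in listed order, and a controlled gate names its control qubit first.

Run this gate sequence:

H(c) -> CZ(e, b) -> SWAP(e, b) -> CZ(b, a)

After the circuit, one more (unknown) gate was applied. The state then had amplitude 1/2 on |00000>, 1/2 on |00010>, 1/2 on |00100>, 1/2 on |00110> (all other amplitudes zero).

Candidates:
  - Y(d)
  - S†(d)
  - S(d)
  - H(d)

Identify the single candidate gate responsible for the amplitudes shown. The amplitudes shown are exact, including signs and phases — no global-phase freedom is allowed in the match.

The applied gate was H(d).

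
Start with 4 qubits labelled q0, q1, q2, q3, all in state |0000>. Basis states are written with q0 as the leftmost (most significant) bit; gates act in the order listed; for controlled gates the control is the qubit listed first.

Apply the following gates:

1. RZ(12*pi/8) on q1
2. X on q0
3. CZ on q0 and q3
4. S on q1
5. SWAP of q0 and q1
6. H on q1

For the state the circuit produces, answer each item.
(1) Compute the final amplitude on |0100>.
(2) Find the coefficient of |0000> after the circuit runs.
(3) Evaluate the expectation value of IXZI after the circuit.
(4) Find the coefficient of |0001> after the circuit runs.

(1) The amplitude on |0100> is sqrt(2)*exp(I*pi/4)/2.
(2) |0000> carries amplitude -sqrt(2)*exp(I*pi/4)/2 in the final state.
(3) The expectation value of IXZI is -1.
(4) |0001> carries amplitude 0 in the final state.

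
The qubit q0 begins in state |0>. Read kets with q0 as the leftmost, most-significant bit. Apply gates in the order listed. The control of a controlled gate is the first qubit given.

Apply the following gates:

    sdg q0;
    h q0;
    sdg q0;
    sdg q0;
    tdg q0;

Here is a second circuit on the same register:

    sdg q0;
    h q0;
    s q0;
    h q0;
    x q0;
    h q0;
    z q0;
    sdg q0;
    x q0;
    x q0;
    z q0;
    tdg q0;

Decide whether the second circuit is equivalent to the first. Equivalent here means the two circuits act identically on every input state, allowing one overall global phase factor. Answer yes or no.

Yes, they are equivalent — the unitaries differ by at most a global phase.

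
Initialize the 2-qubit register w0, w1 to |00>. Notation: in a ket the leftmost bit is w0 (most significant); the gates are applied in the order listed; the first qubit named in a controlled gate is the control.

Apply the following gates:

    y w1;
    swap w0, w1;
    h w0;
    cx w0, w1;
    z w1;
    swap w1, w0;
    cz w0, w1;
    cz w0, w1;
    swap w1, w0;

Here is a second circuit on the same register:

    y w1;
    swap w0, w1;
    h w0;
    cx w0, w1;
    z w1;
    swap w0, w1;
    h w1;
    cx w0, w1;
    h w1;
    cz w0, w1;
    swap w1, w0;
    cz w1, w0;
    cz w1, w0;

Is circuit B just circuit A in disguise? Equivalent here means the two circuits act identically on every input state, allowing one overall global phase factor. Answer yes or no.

Yes: on every input state the two circuits agree up to one overall phase factor.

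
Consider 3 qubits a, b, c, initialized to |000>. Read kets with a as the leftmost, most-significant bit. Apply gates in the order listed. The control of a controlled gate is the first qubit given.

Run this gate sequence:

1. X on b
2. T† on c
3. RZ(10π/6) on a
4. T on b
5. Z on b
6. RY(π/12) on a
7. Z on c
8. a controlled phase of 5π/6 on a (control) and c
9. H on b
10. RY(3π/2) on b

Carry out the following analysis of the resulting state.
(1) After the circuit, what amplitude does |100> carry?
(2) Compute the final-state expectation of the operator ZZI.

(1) |100> carries amplitude 0 in the final state.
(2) The expectation value of ZZI is -sqrt(6)/4 - sqrt(2)/4.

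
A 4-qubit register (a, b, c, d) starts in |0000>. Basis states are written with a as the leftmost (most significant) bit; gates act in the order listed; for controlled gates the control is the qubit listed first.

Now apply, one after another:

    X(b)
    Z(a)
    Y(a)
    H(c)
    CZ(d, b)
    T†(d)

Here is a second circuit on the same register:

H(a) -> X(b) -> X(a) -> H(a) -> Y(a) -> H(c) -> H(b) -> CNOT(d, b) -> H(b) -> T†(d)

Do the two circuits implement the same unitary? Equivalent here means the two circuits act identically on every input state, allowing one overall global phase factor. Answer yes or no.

Yes — the two circuits implement the same unitary up to a global phase.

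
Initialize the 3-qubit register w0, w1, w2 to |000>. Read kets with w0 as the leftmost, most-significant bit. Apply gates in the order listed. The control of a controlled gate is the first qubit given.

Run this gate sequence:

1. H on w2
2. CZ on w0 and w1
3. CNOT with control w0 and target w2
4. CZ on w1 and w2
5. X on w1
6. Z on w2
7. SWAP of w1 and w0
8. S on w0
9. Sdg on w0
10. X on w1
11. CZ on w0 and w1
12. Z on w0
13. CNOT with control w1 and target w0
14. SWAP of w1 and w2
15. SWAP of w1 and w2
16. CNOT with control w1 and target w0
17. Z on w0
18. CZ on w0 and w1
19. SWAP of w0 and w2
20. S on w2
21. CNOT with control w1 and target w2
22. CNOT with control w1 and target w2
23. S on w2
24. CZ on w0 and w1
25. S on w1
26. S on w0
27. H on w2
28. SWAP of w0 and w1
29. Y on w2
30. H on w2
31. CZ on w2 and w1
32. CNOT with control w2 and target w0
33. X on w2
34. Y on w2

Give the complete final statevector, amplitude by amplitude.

After the circuit, the state carries amplitude -sqrt(2)*I/2 on |100>, sqrt(2)/2 on |110>, and 0 on every other basis state.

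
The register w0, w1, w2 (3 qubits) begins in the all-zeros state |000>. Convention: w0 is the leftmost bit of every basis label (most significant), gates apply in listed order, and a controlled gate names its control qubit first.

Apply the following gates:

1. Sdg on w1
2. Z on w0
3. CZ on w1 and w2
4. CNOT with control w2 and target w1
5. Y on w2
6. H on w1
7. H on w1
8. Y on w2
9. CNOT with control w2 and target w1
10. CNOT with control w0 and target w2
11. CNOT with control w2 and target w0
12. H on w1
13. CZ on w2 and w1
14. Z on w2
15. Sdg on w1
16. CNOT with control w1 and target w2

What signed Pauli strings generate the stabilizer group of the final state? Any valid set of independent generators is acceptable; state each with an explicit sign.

One valid set of independent stabilizer generators is -IXY, +ZII, +IZZ (any independent generating set of the same group is equally correct). Key observation: steps 4-9 multiply out to the identity, so the circuit reduces to the remaining gates.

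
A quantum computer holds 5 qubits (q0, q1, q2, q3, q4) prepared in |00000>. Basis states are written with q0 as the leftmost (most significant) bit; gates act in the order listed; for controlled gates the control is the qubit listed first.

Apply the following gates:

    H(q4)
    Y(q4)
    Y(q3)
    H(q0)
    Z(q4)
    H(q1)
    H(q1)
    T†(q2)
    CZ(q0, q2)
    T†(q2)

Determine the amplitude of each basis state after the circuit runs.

After the circuit, the state carries amplitude 1/2 on |00010>, 1/2 on |00011>, 1/2 on |10010>, 1/2 on |10011>, and 0 on every other basis state.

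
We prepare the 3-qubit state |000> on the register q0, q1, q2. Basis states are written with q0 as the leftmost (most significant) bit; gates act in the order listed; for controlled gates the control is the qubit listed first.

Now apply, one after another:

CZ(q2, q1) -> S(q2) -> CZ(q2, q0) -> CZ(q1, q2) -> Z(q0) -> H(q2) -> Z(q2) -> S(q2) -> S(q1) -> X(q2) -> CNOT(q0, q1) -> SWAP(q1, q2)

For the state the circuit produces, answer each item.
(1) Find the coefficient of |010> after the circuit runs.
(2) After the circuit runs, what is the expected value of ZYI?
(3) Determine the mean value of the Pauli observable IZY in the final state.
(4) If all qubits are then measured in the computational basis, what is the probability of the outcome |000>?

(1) The amplitude on |010> is sqrt(2)/2.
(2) The expectation value of ZYI is 1.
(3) The expectation value of IZY is 0.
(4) The probability of measuring |000> is 1/2.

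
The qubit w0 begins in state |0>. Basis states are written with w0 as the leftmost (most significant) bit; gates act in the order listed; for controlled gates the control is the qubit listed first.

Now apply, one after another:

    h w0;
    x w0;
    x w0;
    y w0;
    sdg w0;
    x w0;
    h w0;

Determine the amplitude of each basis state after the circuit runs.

The resulting statevector has amplitude 1/2 - I/2 on |0>, 1/2 + I/2 on |1>.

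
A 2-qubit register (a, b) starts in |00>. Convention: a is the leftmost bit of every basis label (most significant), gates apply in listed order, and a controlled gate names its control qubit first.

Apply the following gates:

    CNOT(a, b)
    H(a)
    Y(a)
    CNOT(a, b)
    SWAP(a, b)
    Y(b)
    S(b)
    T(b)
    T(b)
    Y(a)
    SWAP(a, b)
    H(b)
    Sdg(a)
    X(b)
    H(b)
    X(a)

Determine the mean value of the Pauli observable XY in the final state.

The observable XY averages to 1.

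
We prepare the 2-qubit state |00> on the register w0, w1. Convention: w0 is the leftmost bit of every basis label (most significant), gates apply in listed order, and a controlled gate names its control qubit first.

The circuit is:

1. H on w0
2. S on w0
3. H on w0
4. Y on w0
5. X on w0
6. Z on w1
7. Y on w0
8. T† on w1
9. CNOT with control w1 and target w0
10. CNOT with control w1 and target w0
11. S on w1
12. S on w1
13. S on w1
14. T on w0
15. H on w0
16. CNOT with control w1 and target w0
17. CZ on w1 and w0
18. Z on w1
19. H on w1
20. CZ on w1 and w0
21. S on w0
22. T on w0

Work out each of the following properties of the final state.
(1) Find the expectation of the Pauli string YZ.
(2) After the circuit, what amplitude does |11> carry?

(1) The expectation value of YZ is 1/2. Key observation: steps 9-10 multiply out to the identity, so the circuit reduces to the remaining gates.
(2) The final state's coefficient on |11> equals 1/4 + I/4 + sqrt(2)*I/4.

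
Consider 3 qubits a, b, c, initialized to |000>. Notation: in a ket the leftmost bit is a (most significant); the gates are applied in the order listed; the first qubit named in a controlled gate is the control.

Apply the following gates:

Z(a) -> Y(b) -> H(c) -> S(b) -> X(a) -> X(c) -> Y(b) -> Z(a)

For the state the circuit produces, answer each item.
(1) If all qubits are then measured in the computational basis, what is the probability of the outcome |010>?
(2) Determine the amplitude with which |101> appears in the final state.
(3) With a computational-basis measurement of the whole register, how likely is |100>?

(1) Outcome |010> occurs with probability 0.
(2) |101> carries amplitude -sqrt(2)*I/2 in the final state.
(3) A full measurement returns |100> with probability 1/2.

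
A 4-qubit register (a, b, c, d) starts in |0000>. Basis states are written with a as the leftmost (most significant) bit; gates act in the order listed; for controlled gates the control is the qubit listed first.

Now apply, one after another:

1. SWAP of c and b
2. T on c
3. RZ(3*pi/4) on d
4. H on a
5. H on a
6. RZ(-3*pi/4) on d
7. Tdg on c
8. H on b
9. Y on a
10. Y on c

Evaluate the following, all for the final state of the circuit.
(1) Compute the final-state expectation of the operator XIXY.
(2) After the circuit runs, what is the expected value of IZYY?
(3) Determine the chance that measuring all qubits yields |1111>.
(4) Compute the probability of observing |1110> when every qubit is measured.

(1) The observable XIXY averages to 0.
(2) The expectation value of IZYY is 0.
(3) The probability of measuring |1111> is 0.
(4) A full measurement returns |1110> with probability 1/2.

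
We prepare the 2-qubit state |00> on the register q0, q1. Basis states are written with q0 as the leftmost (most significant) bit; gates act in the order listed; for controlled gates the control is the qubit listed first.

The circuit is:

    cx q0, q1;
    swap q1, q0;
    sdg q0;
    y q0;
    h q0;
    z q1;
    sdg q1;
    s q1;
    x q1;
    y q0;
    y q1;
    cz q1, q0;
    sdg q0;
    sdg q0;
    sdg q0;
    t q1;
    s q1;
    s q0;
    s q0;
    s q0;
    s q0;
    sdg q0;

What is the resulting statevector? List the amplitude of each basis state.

The resulting statevector has amplitude sqrt(2)*I/2 on |00>, 0 on |01>, sqrt(2)*I/2 on |10>, 0 on |11>. Key observation: gates 18-21 undo each other exactly, leaving only the rest of the circuit to track.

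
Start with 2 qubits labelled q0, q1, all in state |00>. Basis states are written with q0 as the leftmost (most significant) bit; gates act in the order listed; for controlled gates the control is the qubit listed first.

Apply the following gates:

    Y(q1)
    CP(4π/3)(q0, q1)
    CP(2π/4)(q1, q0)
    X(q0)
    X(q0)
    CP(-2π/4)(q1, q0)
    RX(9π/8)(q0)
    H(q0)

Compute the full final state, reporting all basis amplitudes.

The final amplitudes are 0 on |00>, -sqrt(2)*exp(15*I*pi/16)/2 on |01>, 0 on |10>, -sqrt(2)*exp(I*pi/16)/2 on |11>. Key observation: steps 3-6 multiply out to the identity, so the circuit reduces to the remaining gates.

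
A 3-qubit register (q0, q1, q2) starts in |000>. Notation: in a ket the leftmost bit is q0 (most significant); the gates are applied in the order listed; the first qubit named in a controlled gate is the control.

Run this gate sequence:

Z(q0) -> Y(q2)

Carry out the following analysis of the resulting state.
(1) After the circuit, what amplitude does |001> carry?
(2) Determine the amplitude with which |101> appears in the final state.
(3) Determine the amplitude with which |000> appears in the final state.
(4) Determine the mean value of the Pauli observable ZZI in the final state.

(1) |001> carries amplitude I in the final state.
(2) |101> carries amplitude 0 in the final state.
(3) The final state's coefficient on |000> equals 0.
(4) The expectation value of ZZI is 1.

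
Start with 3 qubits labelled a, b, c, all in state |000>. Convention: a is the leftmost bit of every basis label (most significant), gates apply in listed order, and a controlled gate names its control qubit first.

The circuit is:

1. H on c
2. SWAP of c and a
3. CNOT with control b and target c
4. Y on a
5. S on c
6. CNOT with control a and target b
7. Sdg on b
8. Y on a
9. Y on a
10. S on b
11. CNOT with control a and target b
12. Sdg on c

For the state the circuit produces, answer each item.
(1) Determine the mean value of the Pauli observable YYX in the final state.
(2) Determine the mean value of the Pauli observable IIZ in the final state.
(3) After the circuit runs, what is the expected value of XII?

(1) The expectation value of YYX is 0. Key observation: the block from step 5 through step 12 cancels to the identity and can be dropped.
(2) In the final state, IIZ has expectation 1.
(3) The observable XII averages to -1.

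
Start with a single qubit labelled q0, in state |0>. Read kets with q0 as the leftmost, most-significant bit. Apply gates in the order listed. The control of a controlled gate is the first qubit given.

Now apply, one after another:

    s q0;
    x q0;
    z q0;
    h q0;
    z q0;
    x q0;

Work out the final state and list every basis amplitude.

The final amplitudes are -sqrt(2)/2 on |0>, -sqrt(2)/2 on |1>.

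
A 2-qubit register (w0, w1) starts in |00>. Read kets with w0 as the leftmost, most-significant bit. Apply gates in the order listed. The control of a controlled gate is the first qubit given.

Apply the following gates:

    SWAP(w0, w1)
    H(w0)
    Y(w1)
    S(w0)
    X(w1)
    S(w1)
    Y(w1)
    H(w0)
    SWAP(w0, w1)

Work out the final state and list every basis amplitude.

The resulting statevector has amplitude 0 on |00>, 0 on |01>, -1/2 - I/2 on |10>, -1/2 + I/2 on |11>.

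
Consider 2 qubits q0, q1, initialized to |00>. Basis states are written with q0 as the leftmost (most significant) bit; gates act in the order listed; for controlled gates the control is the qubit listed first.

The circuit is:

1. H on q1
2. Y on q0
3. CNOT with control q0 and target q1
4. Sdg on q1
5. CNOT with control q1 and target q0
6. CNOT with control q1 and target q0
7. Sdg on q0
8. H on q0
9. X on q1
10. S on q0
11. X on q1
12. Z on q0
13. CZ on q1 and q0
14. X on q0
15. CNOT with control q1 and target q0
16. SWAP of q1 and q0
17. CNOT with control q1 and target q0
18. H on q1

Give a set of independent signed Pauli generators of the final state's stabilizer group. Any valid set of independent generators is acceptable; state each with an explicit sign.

The stabilizer group can be generated by -XI, -IY, among other valid generating sets. Key observation: gates 5-6 undo each other exactly, leaving only the rest of the circuit to track.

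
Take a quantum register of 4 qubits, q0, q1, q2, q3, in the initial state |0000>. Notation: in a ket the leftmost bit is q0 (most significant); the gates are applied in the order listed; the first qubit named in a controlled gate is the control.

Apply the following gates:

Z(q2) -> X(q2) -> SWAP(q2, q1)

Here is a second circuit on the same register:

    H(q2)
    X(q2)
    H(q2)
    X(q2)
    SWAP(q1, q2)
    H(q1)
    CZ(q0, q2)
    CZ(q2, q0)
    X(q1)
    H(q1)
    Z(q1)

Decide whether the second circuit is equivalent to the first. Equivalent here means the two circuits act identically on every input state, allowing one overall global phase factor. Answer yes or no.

Yes — the two circuits implement the same unitary up to a global phase.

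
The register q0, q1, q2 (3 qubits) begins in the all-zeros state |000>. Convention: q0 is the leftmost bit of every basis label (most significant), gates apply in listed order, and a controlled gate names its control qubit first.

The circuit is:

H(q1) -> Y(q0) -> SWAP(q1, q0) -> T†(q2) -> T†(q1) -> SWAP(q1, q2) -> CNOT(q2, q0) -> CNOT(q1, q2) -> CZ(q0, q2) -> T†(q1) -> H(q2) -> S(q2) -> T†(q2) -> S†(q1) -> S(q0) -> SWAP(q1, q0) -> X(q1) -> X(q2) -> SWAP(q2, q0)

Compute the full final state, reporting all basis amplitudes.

The resulting statevector has amplitude -1/2 on |000>, 0 on |001>, -I/2 on |010>, 0 on |011>, -exp(3*I*pi/4)/2 on |100>, 0 on |101>, exp(I*pi/4)/2 on |110>, 0 on |111>.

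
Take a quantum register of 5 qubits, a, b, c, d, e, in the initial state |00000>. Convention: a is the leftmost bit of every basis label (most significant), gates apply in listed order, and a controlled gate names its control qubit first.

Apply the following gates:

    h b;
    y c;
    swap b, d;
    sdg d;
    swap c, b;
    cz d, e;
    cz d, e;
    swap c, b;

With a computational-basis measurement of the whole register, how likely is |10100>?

The probability of measuring |10100> is 0. Key observation: gates 5-8 undo each other exactly, leaving only the rest of the circuit to track.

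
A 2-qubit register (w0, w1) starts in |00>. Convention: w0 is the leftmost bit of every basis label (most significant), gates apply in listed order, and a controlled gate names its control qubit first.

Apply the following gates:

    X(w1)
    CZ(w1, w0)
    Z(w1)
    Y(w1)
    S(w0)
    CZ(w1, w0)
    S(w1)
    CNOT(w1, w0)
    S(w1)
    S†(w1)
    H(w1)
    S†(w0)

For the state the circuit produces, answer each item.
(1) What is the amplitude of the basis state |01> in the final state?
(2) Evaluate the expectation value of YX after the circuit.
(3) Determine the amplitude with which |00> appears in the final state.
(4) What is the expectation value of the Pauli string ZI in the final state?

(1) |01> carries amplitude sqrt(2)*I/2 in the final state.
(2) In the final state, YX has expectation 0.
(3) The amplitude on |00> is sqrt(2)*I/2.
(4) The expectation value of ZI is 1.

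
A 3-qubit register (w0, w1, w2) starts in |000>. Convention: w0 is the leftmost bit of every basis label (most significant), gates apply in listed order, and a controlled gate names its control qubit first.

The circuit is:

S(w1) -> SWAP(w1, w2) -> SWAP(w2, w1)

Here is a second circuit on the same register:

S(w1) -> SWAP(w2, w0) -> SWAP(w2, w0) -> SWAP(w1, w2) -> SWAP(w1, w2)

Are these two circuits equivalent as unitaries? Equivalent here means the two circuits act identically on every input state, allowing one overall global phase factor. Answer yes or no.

Yes, they are equivalent — the unitaries differ by at most a global phase.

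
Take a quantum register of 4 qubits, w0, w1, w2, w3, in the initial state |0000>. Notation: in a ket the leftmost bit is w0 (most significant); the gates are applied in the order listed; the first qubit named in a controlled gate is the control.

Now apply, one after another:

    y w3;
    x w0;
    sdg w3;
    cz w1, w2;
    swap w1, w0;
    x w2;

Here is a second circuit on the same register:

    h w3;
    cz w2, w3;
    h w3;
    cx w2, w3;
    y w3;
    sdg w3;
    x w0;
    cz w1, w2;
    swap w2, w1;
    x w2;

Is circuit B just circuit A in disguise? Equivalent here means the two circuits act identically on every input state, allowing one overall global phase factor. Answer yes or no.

No, they are not equivalent — no single phase factor reconciles the two unitaries.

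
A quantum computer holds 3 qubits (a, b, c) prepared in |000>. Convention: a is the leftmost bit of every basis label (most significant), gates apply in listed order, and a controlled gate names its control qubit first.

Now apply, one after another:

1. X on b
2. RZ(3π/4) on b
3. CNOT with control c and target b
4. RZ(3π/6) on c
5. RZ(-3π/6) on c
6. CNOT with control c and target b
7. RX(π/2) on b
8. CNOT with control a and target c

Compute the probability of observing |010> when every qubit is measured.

Outcome |010> occurs with probability 1/2. Key observation: the block from step 3 through step 6 cancels to the identity and can be dropped.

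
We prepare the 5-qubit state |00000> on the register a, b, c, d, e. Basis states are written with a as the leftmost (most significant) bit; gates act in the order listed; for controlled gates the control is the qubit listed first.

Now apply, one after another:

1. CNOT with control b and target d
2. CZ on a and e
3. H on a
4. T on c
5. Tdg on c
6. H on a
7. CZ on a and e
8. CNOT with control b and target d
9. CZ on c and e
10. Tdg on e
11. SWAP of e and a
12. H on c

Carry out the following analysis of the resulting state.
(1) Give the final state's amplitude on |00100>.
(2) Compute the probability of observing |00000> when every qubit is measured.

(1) The final state's coefficient on |00100> equals sqrt(2)/2.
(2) The probability of measuring |00000> is 1/2.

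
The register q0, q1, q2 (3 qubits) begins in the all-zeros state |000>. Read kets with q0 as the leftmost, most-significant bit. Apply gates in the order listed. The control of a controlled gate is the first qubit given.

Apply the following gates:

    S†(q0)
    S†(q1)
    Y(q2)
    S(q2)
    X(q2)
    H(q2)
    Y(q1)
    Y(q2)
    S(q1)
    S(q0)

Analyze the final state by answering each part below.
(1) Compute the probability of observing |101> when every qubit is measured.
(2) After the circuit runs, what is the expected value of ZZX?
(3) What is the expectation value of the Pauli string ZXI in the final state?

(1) A full measurement returns |101> with probability 0.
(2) In the final state, ZZX has expectation 1.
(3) The observable ZXI averages to 0.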